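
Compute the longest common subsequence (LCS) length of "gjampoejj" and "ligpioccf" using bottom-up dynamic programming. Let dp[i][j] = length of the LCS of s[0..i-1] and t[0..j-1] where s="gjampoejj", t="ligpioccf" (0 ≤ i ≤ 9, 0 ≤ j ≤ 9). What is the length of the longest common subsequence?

3

   ''  l  i  g  p  i  o  c  c  f
''  0  0  0  0  0  0  0  0  0  0
 g  0  0  0  1  1  1  1  1  1  1
 j  0  0  0  1  1  1  1  1  1  1
 a  0  0  0  1  1  1  1  1  1  1
 m  0  0  0  1  1  1  1  1  1  1
 p  0  0  0  1  2  2  2  2  2  2
 o  0  0  0  1  2  2  3  3  3  3
 e  0  0  0  1  2  2  3  3  3  3
 j  0  0  0  1  2  2  3  3  3  3
 j  0  0  0  1  2  2  3  3  3  3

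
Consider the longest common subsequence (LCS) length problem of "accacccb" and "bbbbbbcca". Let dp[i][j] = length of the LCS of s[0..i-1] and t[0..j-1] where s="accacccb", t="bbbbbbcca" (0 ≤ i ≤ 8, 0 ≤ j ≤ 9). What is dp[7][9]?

3

   ''  b  b  b  b  b  b  c  c  a
''  0  0  0  0  0  0  0  0  0  0
 a  0  0  0  0  0  0  0  0  0  1
 c  0  0  0  0  0  0  0  1  1  1
 c  0  0  0  0  0  0  0  1  2  2
 a  0  0  0  0  0  0  0  1  2  3
 c  0  0  0  0  0  0  0  1  2  3
 c  0  0  0  0  0  0  0  1  2  3
 c  0  0  0  0  0  0  0  1  2  3
 b  0  1  1  1  1  1  1  1  2  3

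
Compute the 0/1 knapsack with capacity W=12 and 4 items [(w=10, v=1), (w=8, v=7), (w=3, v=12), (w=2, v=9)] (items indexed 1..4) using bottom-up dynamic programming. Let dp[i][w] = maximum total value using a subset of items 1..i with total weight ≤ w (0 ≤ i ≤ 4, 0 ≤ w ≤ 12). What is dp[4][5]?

21

i\w   0   1   2   3   4   5   6   7   8   9  10  11  12
  0   0   0   0   0   0   0   0   0   0   0   0   0   0
  1   0   0   0   0   0   0   0   0   0   0   1   1   1
  2   0   0   0   0   0   0   0   0   7   7   7   7   7
  3   0   0   0  12  12  12  12  12  12  12  12  19  19
  4   0   0   9  12  12  21  21  21  21  21  21  21  21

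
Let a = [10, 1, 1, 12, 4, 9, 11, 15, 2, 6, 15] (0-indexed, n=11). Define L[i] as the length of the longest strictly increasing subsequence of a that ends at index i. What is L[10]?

5

   i    0    1    2    3    4    5    6    7    8    9   10
a[i]   10    1    1   12    4    9   11   15    2    6   15
L[i]    1    1    1    2    2    3    4    5    2    3    5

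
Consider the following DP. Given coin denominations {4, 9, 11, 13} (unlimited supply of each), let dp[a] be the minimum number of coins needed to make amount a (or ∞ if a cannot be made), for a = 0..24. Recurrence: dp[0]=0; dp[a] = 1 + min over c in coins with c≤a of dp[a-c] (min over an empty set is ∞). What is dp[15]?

2

 a  0  1  2  3  4  5  6  7  8  9 10 11 12 13 14 15 16 17 18 19 20 21 22 23 24
dp  0  -  -  -  1  -  -  -  2  1  -  1  3  1  -  2  4  2  2  3  2  3  2  4  2
(- denotes ∞ / unreachable)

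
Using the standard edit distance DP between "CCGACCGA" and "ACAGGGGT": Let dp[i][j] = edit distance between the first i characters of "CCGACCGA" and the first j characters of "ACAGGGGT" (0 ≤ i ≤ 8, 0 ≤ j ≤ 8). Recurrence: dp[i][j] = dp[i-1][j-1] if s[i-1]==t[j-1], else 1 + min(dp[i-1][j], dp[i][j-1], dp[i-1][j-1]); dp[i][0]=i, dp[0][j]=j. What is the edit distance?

   ''  A  C  A  G  G  G  G  T
''  0  1  2  3  4  5  6  7  8
 C  1  1  1  2  3  4  5  6  7
 C  2  2  1  2  3  4  5  6  7
 G  3  3  2  2  2  3  4  5  6
 A  4  3  3  2  3  3  4  5  6
 C  5  4  3  3  3  4  4  5  6
 C  6  5  4  4  4  4  5  5  6
 G  7  6  5  5  4  4  4  5  6
 A  8  7  6  5  5  5  5  5  6

6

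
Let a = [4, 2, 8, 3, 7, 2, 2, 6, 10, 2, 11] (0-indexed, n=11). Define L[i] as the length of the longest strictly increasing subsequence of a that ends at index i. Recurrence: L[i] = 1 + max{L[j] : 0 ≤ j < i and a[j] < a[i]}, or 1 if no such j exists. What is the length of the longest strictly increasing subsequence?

5

   i    0    1    2    3    4    5    6    7    8    9   10
a[i]    4    2    8    3    7    2    2    6   10    2   11
L[i]    1    1    2    2    3    1    1    3    4    1    5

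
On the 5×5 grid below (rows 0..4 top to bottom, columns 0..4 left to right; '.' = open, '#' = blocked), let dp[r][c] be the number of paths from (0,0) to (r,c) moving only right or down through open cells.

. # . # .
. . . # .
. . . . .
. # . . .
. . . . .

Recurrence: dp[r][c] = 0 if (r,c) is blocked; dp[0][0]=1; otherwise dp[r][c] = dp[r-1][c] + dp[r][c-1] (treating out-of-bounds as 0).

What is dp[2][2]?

3

r\c   0   1   2   3   4
  0   1   0   0   0   0
  1   1   1   1   0   0
  2   1   2   3   3   3
  3   1   0   3   6   9
  4   1   1   4  10  19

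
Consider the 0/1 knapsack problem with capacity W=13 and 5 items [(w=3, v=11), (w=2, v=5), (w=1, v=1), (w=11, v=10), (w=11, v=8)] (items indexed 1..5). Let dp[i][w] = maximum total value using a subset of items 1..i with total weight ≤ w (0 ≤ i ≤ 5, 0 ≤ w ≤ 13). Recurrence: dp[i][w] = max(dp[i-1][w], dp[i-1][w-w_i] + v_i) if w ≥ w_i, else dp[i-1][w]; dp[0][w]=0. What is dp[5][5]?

i\w   0   1   2   3   4   5   6   7   8   9  10  11  12  13
  0   0   0   0   0   0   0   0   0   0   0   0   0   0   0
  1   0   0   0  11  11  11  11  11  11  11  11  11  11  11
  2   0   0   5  11  11  16  16  16  16  16  16  16  16  16
  3   0   1   5  11  12  16  17  17  17  17  17  17  17  17
  4   0   1   5  11  12  16  17  17  17  17  17  17  17  17
  5   0   1   5  11  12  16  17  17  17  17  17  17  17  17

16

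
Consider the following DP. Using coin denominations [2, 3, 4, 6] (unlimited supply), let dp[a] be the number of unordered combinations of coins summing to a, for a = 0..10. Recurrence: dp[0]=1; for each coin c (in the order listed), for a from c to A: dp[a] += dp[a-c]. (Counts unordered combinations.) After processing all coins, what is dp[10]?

7

after  coin     0     1     2     3     4     5     6     7     8     9    10
          2     1     0     1     0     1     0     1     0     1     0     1
          3     1     0     1     1     1     1     2     1     2     2     2
          4     1     0     1     1     2     1     3     2     4     3     5
          6     1     0     1     1     2     1     4     2     5     4     7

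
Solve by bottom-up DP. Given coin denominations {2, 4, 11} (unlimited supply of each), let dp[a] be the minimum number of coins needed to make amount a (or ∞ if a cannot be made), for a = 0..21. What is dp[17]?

 a  0  1  2  3  4  5  6  7  8  9 10 11 12 13 14 15 16 17 18 19 20 21
dp  0  -  1  -  1  -  2  -  2  -  3  1  3  2  4  2  4  3  5  3  5  4
(- denotes ∞ / unreachable)

3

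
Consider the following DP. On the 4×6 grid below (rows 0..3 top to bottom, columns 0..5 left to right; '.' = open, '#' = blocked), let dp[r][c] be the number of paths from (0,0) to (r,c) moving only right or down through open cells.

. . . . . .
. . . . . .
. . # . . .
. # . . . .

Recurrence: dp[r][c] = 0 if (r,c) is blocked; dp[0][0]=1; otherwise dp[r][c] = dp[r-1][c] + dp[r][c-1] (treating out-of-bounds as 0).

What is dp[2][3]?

4

r\c   0   1   2   3   4   5
  0   1   1   1   1   1   1
  1   1   2   3   4   5   6
  2   1   3   0   4   9  15
  3   1   0   0   4  13  28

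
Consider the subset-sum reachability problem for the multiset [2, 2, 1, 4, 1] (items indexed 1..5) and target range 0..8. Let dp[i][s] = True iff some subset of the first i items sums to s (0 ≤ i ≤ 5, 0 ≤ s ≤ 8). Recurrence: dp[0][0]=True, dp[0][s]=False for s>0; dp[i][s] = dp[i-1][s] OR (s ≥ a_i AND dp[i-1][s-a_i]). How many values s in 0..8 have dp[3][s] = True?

6

i\s   0   1   2   3   4   5   6   7   8
  0   T   F   F   F   F   F   F   F   F
  1   T   F   T   F   F   F   F   F   F
  2   T   F   T   F   T   F   F   F   F
  3   T   T   T   T   T   T   F   F   F
  4   T   T   T   T   T   T   T   T   T
  5   T   T   T   T   T   T   T   T   T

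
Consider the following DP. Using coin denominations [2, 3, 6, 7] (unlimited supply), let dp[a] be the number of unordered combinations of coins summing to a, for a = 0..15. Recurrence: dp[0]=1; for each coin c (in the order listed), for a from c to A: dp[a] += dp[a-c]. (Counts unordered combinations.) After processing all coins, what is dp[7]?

after  coin     0     1     2     3     4     5     6     7     8     9    10    11    12    13    14    15
          2     1     0     1     0     1     0     1     0     1     0     1     0     1     0     1     0
          3     1     0     1     1     1     1     2     1     2     2     2     2     3     2     3     3
          6     1     0     1     1     1     1     3     1     3     3     3     3     6     3     6     6
          7     1     0     1     1     1     1     3     2     3     4     4     4     7     6     8     9

2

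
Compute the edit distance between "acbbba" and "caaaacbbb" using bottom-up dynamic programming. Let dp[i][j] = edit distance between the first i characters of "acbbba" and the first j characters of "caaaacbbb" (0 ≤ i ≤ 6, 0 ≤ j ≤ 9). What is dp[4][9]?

   ''  c  a  a  a  a  c  b  b  b
''  0  1  2  3  4  5  6  7  8  9
 a  1  1  1  2  3  4  5  6  7  8
 c  2  1  2  2  3  4  4  5  6  7
 b  3  2  2  3  3  4  5  4  5  6
 b  4  3  3  3  4  4  5  5  4  5
 b  5  4  4  4  4  5  5  5  5  4
 a  6  5  4  4  4  4  5  6  6  5

5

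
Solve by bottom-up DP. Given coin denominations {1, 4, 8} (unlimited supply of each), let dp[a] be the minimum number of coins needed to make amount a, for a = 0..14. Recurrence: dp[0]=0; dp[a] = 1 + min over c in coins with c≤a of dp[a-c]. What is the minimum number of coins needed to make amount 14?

4

 a  0  1  2  3  4  5  6  7  8  9 10 11 12 13 14
dp  0  1  2  3  1  2  3  4  1  2  3  4  2  3  4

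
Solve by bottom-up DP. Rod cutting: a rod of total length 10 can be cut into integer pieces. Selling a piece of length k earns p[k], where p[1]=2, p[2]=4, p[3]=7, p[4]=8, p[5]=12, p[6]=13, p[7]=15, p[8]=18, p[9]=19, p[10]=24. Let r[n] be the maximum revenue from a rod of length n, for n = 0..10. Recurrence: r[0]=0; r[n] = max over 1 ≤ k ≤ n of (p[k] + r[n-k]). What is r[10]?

   n    0    1    2    3    4    5    6    7    8    9   10
r[n]    0    2    4    7    9   12   14   16   19   21   24

24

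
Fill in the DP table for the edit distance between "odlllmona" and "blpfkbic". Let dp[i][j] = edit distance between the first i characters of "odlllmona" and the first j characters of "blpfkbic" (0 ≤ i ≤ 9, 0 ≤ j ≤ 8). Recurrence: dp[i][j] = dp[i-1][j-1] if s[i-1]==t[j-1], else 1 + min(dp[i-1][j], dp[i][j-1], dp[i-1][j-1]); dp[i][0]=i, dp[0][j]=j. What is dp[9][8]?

   ''  b  l  p  f  k  b  i  c
''  0  1  2  3  4  5  6  7  8
 o  1  1  2  3  4  5  6  7  8
 d  2  2  2  3  4  5  6  7  8
 l  3  3  2  3  4  5  6  7  8
 l  4  4  3  3  4  5  6  7  8
 l  5  5  4  4  4  5  6  7  8
 m  6  6  5  5  5  5  6  7  8
 o  7  7  6  6  6  6  6  7  8
 n  8  8  7  7  7  7  7  7  8
 a  9  9  8  8  8  8  8  8  8

8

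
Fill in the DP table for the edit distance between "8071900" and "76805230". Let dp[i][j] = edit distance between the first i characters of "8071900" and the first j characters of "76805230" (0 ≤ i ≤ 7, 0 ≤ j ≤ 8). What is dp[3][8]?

   ''  7  6  8  0  5  2  3  0
''  0  1  2  3  4  5  6  7  8
 8  1  1  2  2  3  4  5  6  7
 0  2  2  2  3  2  3  4  5  6
 7  3  2  3  3  3  3  4  5  6
 1  4  3  3  4  4  4  4  5  6
 9  5  4  4  4  5  5  5  5  6
 0  6  5  5  5  4  5  6  6  5
 0  7  6  6  6  5  5  6  7  6

6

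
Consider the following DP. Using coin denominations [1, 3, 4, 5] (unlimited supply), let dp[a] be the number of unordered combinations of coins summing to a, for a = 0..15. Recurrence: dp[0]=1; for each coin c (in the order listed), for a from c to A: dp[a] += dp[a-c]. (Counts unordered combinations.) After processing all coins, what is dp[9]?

after  coin     0     1     2     3     4     5     6     7     8     9    10    11    12    13    14    15
          1     1     1     1     1     1     1     1     1     1     1     1     1     1     1     1     1
          3     1     1     1     2     2     2     3     3     3     4     4     4     5     5     5     6
          4     1     1     1     2     3     3     4     5     6     7     8     9    11    12    13    15
          5     1     1     1     2     3     4     5     6     8    10    12    14    17    20    23    27

10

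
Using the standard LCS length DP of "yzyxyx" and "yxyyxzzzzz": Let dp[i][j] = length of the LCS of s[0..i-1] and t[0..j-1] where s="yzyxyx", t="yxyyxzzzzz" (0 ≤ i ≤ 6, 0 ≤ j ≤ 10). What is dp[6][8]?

4

   ''  y  x  y  y  x  z  z  z  z  z
''  0  0  0  0  0  0  0  0  0  0  0
 y  0  1  1  1  1  1  1  1  1  1  1
 z  0  1  1  1  1  1  2  2  2  2  2
 y  0  1  1  2  2  2  2  2  2  2  2
 x  0  1  2  2  2  3  3  3  3  3  3
 y  0  1  2  3  3  3  3  3  3  3  3
 x  0  1  2  3  3  4  4  4  4  4  4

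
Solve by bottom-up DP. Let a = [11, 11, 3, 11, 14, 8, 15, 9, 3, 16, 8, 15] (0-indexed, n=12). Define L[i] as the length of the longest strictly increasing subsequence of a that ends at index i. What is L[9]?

5

   i    0    1    2    3    4    5    6    7    8    9   10   11
a[i]   11   11    3   11   14    8   15    9    3   16    8   15
L[i]    1    1    1    2    3    2    4    3    1    5    2    4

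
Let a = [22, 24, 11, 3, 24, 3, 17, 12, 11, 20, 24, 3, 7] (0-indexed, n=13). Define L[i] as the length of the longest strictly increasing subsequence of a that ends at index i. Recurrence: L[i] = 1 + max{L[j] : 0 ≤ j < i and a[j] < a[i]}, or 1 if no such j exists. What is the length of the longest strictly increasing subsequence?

4

   i    0    1    2    3    4    5    6    7    8    9   10   11   12
a[i]   22   24   11    3   24    3   17   12   11   20   24    3    7
L[i]    1    2    1    1    2    1    2    2    2    3    4    1    2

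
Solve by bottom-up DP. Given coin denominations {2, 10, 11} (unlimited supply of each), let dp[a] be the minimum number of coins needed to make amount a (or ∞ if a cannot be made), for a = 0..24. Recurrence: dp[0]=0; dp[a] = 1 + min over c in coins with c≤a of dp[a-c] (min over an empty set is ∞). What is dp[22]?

2

 a  0  1  2  3  4  5  6  7  8  9 10 11 12 13 14 15 16 17 18 19 20 21 22 23 24
dp  0  -  1  -  2  -  3  -  4  -  1  1  2  2  3  3  4  4  5  5  2  2  2  3  3
(- denotes ∞ / unreachable)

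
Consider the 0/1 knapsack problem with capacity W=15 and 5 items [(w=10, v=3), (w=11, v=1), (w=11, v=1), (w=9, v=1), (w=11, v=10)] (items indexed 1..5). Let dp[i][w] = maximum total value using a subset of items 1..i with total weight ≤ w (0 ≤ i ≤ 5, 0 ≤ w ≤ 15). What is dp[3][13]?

3

i\w   0   1   2   3   4   5   6   7   8   9  10  11  12  13  14  15
  0   0   0   0   0   0   0   0   0   0   0   0   0   0   0   0   0
  1   0   0   0   0   0   0   0   0   0   0   3   3   3   3   3   3
  2   0   0   0   0   0   0   0   0   0   0   3   3   3   3   3   3
  3   0   0   0   0   0   0   0   0   0   0   3   3   3   3   3   3
  4   0   0   0   0   0   0   0   0   0   1   3   3   3   3   3   3
  5   0   0   0   0   0   0   0   0   0   1   3  10  10  10  10  10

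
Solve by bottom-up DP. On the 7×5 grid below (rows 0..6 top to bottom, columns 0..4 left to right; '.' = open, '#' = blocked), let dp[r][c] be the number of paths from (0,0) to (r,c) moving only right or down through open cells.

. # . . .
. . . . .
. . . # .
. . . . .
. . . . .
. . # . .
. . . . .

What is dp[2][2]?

r\c   0   1   2   3   4
  0   1   0   0   0   0
  1   1   1   1   1   1
  2   1   2   3   0   1
  3   1   3   6   6   7
  4   1   4  10  16  23
  5   1   5   0  16  39
  6   1   6   6  22  61

3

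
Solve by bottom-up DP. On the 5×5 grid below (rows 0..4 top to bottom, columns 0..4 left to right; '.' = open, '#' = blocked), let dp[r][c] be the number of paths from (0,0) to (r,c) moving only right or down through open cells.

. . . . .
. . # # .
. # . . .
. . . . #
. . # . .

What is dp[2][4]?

1

r\c   0   1   2   3   4
  0   1   1   1   1   1
  1   1   2   0   0   1
  2   1   0   0   0   1
  3   1   1   1   1   0
  4   1   2   0   1   1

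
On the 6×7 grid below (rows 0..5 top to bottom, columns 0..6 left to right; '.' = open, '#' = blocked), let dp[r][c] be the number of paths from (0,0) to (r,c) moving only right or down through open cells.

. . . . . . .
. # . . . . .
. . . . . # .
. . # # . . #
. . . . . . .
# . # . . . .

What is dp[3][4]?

r\c   0   1   2   3   4   5   6
  0   1   1   1   1   1   1   1
  1   1   0   1   2   3   4   5
  2   1   1   2   4   7   0   5
  3   1   2   0   0   7   7   0
  4   1   3   3   3  10  17  17
  5   0   3   0   3  13  30  47

7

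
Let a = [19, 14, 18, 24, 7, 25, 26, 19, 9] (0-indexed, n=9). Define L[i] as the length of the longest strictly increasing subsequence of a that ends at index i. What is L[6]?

5

   i    0    1    2    3    4    5    6    7    8
a[i]   19   14   18   24    7   25   26   19    9
L[i]    1    1    2    3    1    4    5    3    2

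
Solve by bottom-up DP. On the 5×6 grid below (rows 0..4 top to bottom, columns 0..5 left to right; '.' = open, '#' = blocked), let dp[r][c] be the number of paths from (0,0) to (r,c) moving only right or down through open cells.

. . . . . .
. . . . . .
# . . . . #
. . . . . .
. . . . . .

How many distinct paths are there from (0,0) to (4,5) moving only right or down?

85

r\c   0   1   2   3   4   5
  0   1   1   1   1   1   1
  1   1   2   3   4   5   6
  2   0   2   5   9  14   0
  3   0   2   7  16  30  30
  4   0   2   9  25  55  85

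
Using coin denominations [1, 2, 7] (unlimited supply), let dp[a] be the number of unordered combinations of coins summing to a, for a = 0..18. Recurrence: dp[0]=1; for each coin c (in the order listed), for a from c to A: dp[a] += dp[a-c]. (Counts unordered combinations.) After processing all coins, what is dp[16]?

16

after  coin     0     1     2     3     4     5     6     7     8     9    10    11    12    13    14    15    16    17    18
          1     1     1     1     1     1     1     1     1     1     1     1     1     1     1     1     1     1     1     1
          2     1     1     2     2     3     3     4     4     5     5     6     6     7     7     8     8     9     9    10
          7     1     1     2     2     3     3     4     5     6     7     8     9    10    11    13    14    16    17    19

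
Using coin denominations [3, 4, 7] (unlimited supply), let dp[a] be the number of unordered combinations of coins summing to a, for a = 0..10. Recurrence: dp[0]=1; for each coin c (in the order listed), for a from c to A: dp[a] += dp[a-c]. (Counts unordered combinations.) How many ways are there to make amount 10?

2

after  coin     0     1     2     3     4     5     6     7     8     9    10
          3     1     0     0     1     0     0     1     0     0     1     0
          4     1     0     0     1     1     0     1     1     1     1     1
          7     1     0     0     1     1     0     1     2     1     1     2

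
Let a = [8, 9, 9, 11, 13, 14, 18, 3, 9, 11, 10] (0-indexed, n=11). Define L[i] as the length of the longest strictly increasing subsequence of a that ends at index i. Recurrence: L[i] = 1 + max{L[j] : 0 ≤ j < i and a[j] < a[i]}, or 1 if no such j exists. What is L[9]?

3

   i    0    1    2    3    4    5    6    7    8    9   10
a[i]    8    9    9   11   13   14   18    3    9   11   10
L[i]    1    2    2    3    4    5    6    1    2    3    3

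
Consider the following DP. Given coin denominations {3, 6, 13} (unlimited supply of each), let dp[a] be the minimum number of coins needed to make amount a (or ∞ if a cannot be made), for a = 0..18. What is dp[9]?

2

 a  0  1  2  3  4  5  6  7  8  9 10 11 12 13 14 15 16 17 18
dp  0  -  -  1  -  -  1  -  -  2  -  -  2  1  -  3  2  -  3
(- denotes ∞ / unreachable)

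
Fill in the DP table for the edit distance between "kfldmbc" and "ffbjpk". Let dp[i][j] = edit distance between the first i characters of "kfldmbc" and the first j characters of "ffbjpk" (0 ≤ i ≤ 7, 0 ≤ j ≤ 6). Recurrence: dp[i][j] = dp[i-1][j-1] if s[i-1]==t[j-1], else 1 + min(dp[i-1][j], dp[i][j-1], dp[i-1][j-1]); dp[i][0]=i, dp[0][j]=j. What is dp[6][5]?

   ''  f  f  b  j  p  k
''  0  1  2  3  4  5  6
 k  1  1  2  3  4  5  5
 f  2  1  1  2  3  4  5
 l  3  2  2  2  3  4  5
 d  4  3  3  3  3  4  5
 m  5  4  4  4  4  4  5
 b  6  5  5  4  5  5  5
 c  7  6  6  5  5  6  6

5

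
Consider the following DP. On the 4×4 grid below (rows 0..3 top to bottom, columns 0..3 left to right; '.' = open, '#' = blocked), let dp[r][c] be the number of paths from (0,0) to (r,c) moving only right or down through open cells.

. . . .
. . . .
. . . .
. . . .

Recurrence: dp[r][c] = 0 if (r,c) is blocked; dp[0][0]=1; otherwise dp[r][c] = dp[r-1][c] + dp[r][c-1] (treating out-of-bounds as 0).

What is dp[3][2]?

10

r\c   0   1   2   3
  0   1   1   1   1
  1   1   2   3   4
  2   1   3   6  10
  3   1   4  10  20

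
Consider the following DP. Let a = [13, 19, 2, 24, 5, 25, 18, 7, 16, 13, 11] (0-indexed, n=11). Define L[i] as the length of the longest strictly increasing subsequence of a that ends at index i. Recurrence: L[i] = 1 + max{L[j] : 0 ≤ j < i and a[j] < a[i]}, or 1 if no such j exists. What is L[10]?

4

   i    0    1    2    3    4    5    6    7    8    9   10
a[i]   13   19    2   24    5   25   18    7   16   13   11
L[i]    1    2    1    3    2    4    3    3    4    4    4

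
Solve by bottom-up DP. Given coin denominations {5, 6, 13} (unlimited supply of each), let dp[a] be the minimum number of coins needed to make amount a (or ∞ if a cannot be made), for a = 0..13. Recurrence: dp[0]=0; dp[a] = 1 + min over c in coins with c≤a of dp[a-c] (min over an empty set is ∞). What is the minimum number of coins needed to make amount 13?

 a  0  1  2  3  4  5  6  7  8  9 10 11 12 13
dp  0  -  -  -  -  1  1  -  -  -  2  2  2  1
(- denotes ∞ / unreachable)

1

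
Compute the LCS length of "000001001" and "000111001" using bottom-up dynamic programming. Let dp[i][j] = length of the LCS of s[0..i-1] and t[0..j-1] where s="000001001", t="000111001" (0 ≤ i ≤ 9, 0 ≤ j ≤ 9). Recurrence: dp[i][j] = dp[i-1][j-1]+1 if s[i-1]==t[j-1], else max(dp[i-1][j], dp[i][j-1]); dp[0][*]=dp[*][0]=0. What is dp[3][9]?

3

   ''  0  0  0  1  1  1  0  0  1
''  0  0  0  0  0  0  0  0  0  0
 0  0  1  1  1  1  1  1  1  1  1
 0  0  1  2  2  2  2  2  2  2  2
 0  0  1  2  3  3  3  3  3  3  3
 0  0  1  2  3  3  3  3  4  4  4
 0  0  1  2  3  3  3  3  4  5  5
 1  0  1  2  3  4  4  4  4  5  6
 0  0  1  2  3  4  4  4  5  5  6
 0  0  1  2  3  4  4  4  5  6  6
 1  0  1  2  3  4  5  5  5  6  7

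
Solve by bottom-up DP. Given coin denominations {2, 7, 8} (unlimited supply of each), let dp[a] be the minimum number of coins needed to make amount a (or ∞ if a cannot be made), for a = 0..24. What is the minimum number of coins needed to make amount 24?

3

 a  0  1  2  3  4  5  6  7  8  9 10 11 12 13 14 15 16 17 18 19 20 21 22 23 24
dp  0  -  1  -  2  -  3  1  1  2  2  3  3  4  2  2  2  3  3  4  4  3  3  3  3
(- denotes ∞ / unreachable)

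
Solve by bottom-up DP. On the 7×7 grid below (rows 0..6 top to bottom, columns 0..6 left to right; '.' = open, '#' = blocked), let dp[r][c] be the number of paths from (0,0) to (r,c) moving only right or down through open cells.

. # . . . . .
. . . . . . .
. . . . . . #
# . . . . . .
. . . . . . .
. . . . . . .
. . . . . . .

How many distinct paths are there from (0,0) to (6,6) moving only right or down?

r\c   0   1   2   3   4   5   6
  0   1   0   0   0   0   0   0
  1   1   1   1   1   1   1   1
  2   1   2   3   4   5   6   0
  3   0   2   5   9  14  20  20
  4   0   2   7  16  30  50  70
  5   0   2   9  25  55 105 175
  6   0   2  11  36  91 196 371

371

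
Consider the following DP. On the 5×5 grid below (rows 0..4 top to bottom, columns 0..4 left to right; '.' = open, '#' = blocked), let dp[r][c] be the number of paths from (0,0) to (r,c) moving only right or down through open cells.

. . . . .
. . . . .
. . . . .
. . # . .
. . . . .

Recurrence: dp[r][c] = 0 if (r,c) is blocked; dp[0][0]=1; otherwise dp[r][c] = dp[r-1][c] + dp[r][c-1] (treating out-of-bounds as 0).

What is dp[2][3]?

r\c   0   1   2   3   4
  0   1   1   1   1   1
  1   1   2   3   4   5
  2   1   3   6  10  15
  3   1   4   0  10  25
  4   1   5   5  15  40

10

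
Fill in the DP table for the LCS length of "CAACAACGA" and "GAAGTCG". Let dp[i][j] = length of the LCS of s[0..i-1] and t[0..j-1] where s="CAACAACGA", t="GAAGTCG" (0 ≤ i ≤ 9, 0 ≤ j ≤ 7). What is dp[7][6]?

   ''  G  A  A  G  T  C  G
''  0  0  0  0  0  0  0  0
 C  0  0  0  0  0  0  1  1
 A  0  0  1  1  1  1  1  1
 A  0  0  1  2  2  2  2  2
 C  0  0  1  2  2  2  3  3
 A  0  0  1  2  2  2  3  3
 A  0  0  1  2  2  2  3  3
 C  0  0  1  2  2  2  3  3
 G  0  1  1  2  3  3  3  4
 A  0  1  2  2  3  3  3  4

3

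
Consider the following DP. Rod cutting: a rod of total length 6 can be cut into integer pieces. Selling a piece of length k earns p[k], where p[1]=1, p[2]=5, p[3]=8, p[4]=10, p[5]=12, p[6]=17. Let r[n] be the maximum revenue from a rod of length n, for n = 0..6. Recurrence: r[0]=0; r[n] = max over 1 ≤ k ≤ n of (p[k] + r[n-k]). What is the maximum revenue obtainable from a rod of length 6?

17

   n    0    1    2    3    4    5    6
r[n]    0    1    5    8   10   13   17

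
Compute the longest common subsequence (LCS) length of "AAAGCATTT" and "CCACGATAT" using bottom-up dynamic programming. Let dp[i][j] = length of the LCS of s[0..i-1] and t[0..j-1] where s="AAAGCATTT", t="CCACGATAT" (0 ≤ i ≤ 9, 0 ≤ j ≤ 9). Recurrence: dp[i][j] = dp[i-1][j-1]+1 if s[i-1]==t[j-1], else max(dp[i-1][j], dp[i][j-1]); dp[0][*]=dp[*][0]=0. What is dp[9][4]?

   ''  C  C  A  C  G  A  T  A  T
''  0  0  0  0  0  0  0  0  0  0
 A  0  0  0  1  1  1  1  1  1  1
 A  0  0  0  1  1  1  2  2  2  2
 A  0  0  0  1  1  1  2  2  3  3
 G  0  0  0  1  1  2  2  2  3  3
 C  0  1  1  1  2  2  2  2  3  3
 A  0  1  1  2  2  2  3  3  3  3
 T  0  1  1  2  2  2  3  4  4  4
 T  0  1  1  2  2  2  3  4  4  5
 T  0  1  1  2  2  2  3  4  4  5

2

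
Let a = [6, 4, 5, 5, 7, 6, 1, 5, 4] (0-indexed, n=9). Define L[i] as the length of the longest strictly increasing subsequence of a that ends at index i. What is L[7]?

   i    0    1    2    3    4    5    6    7    8
a[i]    6    4    5    5    7    6    1    5    4
L[i]    1    1    2    2    3    3    1    2    2

2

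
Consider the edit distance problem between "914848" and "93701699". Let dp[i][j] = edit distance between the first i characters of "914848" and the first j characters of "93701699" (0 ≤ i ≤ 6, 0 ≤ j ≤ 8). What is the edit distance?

   ''  9  3  7  0  1  6  9  9
''  0  1  2  3  4  5  6  7  8
 9  1  0  1  2  3  4  5  6  7
 1  2  1  1  2  3  3  4  5  6
 4  3  2  2  2  3  4  4  5  6
 8  4  3  3  3  3  4  5  5  6
 4  5  4  4  4  4  4  5  6  6
 8  6  5  5  5  5  5  5  6  7

7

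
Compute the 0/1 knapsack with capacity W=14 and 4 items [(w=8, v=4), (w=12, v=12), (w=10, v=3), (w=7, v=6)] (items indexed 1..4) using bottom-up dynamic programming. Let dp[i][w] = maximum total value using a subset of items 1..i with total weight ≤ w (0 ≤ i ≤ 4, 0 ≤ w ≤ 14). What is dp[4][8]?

6

i\w   0   1   2   3   4   5   6   7   8   9  10  11  12  13  14
  0   0   0   0   0   0   0   0   0   0   0   0   0   0   0   0
  1   0   0   0   0   0   0   0   0   4   4   4   4   4   4   4
  2   0   0   0   0   0   0   0   0   4   4   4   4  12  12  12
  3   0   0   0   0   0   0   0   0   4   4   4   4  12  12  12
  4   0   0   0   0   0   0   0   6   6   6   6   6  12  12  12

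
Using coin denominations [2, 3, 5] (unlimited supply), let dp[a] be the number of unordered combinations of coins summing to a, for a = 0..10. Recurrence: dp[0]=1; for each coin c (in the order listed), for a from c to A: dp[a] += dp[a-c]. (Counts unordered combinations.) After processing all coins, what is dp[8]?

after  coin     0     1     2     3     4     5     6     7     8     9    10
          2     1     0     1     0     1     0     1     0     1     0     1
          3     1     0     1     1     1     1     2     1     2     2     2
          5     1     0     1     1     1     2     2     2     3     3     4

3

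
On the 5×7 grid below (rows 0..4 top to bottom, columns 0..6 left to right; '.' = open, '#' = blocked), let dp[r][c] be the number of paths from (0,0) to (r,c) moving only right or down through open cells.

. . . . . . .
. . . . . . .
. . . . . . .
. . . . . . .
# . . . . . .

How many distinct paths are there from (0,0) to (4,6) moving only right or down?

209

r\c   0   1   2   3   4   5   6
  0   1   1   1   1   1   1   1
  1   1   2   3   4   5   6   7
  2   1   3   6  10  15  21  28
  3   1   4  10  20  35  56  84
  4   0   4  14  34  69 125 209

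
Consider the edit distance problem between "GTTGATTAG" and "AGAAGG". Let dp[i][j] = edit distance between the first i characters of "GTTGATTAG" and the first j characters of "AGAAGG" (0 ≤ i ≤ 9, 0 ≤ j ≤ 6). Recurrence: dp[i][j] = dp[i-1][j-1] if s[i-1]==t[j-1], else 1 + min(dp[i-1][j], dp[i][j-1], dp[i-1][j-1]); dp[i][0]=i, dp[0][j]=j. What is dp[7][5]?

5

   ''  A  G  A  A  G  G
''  0  1  2  3  4  5  6
 G  1  1  1  2  3  4  5
 T  2  2  2  2  3  4  5
 T  3  3  3  3  3  4  5
 G  4  4  3  4  4  3  4
 A  5  4  4  3  4  4  4
 T  6  5  5  4  4  5  5
 T  7  6  6  5  5  5  6
 A  8  7  7  6  5  6  6
 G  9  8  7  7  6  5  6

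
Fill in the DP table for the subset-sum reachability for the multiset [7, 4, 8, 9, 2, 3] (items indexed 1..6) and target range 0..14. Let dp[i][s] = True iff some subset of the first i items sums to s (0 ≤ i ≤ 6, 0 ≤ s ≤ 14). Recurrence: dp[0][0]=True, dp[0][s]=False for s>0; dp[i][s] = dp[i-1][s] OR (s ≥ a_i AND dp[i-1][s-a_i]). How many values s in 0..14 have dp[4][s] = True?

8

i\s   0   1   2   3   4   5   6   7   8   9  10  11  12  13  14
  0   T   F   F   F   F   F   F   F   F   F   F   F   F   F   F
  1   T   F   F   F   F   F   F   T   F   F   F   F   F   F   F
  2   T   F   F   F   T   F   F   T   F   F   F   T   F   F   F
  3   T   F   F   F   T   F   F   T   T   F   F   T   T   F   F
  4   T   F   F   F   T   F   F   T   T   T   F   T   T   T   F
  5   T   F   T   F   T   F   T   T   T   T   T   T   T   T   T
  6   T   F   T   T   T   T   T   T   T   T   T   T   T   T   T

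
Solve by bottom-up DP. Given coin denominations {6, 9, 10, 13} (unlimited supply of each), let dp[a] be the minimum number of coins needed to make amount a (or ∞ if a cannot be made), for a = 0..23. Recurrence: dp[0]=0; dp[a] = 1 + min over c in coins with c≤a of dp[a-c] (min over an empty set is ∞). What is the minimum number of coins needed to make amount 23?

 a  0  1  2  3  4  5  6  7  8  9 10 11 12 13 14 15 16 17 18 19 20 21 22 23
dp  0  -  -  -  -  -  1  -  -  1  1  -  2  1  -  2  2  -  2  2  2  3  2  2
(- denotes ∞ / unreachable)

2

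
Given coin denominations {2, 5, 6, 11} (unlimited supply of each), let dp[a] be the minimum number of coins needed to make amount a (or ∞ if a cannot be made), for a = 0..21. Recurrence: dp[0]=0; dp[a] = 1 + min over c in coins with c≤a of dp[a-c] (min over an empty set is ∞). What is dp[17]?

2

 a  0  1  2  3  4  5  6  7  8  9 10 11 12 13 14 15 16 17 18 19 20 21
dp  0  -  1  -  2  1  1  2  2  3  2  1  2  2  3  3  2  2  3  3  4  3
(- denotes ∞ / unreachable)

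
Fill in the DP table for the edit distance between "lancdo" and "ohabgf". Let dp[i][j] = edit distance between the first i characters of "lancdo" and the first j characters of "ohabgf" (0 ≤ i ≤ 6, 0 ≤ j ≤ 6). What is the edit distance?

   ''  o  h  a  b  g  f
''  0  1  2  3  4  5  6
 l  1  1  2  3  4  5  6
 a  2  2  2  2  3  4  5
 n  3  3  3  3  3  4  5
 c  4  4  4  4  4  4  5
 d  5  5  5  5  5  5  5
 o  6  5  6  6  6  6  6

6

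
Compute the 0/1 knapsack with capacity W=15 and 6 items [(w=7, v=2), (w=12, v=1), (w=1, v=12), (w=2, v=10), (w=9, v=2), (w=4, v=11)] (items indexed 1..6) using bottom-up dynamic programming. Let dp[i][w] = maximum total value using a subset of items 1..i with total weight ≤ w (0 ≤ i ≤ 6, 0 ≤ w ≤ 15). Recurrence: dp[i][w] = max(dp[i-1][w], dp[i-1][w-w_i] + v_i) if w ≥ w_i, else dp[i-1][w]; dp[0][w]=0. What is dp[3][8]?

14

i\w   0   1   2   3   4   5   6   7   8   9  10  11  12  13  14  15
  0   0   0   0   0   0   0   0   0   0   0   0   0   0   0   0   0
  1   0   0   0   0   0   0   0   2   2   2   2   2   2   2   2   2
  2   0   0   0   0   0   0   0   2   2   2   2   2   2   2   2   2
  3   0  12  12  12  12  12  12  12  14  14  14  14  14  14  14  14
  4   0  12  12  22  22  22  22  22  22  22  24  24  24  24  24  24
  5   0  12  12  22  22  22  22  22  22  22  24  24  24  24  24  24
  6   0  12  12  22  22  23  23  33  33  33  33  33  33  33  35  35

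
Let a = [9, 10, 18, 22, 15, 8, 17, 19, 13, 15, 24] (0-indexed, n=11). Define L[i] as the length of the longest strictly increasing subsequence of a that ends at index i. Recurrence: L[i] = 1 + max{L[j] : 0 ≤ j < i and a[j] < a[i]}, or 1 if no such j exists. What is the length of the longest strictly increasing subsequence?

6

   i    0    1    2    3    4    5    6    7    8    9   10
a[i]    9   10   18   22   15    8   17   19   13   15   24
L[i]    1    2    3    4    3    1    4    5    3    4    6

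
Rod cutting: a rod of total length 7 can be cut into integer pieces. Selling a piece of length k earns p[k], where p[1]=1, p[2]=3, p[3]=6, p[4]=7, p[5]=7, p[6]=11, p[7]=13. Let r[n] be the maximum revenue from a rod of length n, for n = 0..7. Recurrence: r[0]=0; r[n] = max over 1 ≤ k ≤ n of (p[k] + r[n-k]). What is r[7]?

13

   n    0    1    2    3    4    5    6    7
r[n]    0    1    3    6    7    9   12   13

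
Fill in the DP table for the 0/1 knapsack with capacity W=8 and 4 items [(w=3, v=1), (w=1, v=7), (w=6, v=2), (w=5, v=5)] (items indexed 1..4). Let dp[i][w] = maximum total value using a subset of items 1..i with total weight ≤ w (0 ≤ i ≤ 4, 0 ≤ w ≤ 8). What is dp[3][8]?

9

i\w   0   1   2   3   4   5   6   7   8
  0   0   0   0   0   0   0   0   0   0
  1   0   0   0   1   1   1   1   1   1
  2   0   7   7   7   8   8   8   8   8
  3   0   7   7   7   8   8   8   9   9
  4   0   7   7   7   8   8  12  12  12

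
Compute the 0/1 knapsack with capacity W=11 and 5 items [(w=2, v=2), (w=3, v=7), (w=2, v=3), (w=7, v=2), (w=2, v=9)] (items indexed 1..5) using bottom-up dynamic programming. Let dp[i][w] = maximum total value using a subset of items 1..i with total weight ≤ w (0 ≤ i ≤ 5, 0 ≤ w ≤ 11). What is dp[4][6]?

i\w   0   1   2   3   4   5   6   7   8   9  10  11
  0   0   0   0   0   0   0   0   0   0   0   0   0
  1   0   0   2   2   2   2   2   2   2   2   2   2
  2   0   0   2   7   7   9   9   9   9   9   9   9
  3   0   0   3   7   7  10  10  12  12  12  12  12
  4   0   0   3   7   7  10  10  12  12  12  12  12
  5   0   0   9   9  12  16  16  19  19  21  21  21

10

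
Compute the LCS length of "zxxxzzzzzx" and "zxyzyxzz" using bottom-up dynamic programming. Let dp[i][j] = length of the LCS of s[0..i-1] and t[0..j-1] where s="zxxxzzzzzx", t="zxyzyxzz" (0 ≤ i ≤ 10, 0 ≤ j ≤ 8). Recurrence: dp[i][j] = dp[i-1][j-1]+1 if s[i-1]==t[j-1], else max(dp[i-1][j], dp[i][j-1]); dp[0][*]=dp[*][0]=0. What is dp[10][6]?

4

   ''  z  x  y  z  y  x  z  z
''  0  0  0  0  0  0  0  0  0
 z  0  1  1  1  1  1  1  1  1
 x  0  1  2  2  2  2  2  2  2
 x  0  1  2  2  2  2  3  3  3
 x  0  1  2  2  2  2  3  3  3
 z  0  1  2  2  3  3  3  4  4
 z  0  1  2  2  3  3  3  4  5
 z  0  1  2  2  3  3  3  4  5
 z  0  1  2  2  3  3  3  4  5
 z  0  1  2  2  3  3  3  4  5
 x  0  1  2  2  3  3  4  4  5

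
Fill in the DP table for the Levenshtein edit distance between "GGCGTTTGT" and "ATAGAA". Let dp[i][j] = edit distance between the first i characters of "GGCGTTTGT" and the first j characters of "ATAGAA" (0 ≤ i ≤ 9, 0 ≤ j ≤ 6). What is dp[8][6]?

7

   ''  A  T  A  G  A  A
''  0  1  2  3  4  5  6
 G  1  1  2  3  3  4  5
 G  2  2  2  3  3  4  5
 C  3  3  3  3  4  4  5
 G  4  4  4  4  3  4  5
 T  5  5  4  5  4  4  5
 T  6  6  5  5  5  5  5
 T  7  7  6  6  6  6  6
 G  8  8  7  7  6  7  7
 T  9  9  8  8  7  7  8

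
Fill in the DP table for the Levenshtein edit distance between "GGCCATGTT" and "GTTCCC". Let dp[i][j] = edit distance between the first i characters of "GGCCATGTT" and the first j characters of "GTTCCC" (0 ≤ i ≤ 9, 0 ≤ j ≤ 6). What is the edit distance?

7

   ''  G  T  T  C  C  C
''  0  1  2  3  4  5  6
 G  1  0  1  2  3  4  5
 G  2  1  1  2  3  4  5
 C  3  2  2  2  2  3  4
 C  4  3  3  3  2  2  3
 A  5  4  4  4  3  3  3
 T  6  5  4  4  4  4  4
 G  7  6  5  5  5  5  5
 T  8  7  6  5  6  6  6
 T  9  8  7  6  6  7  7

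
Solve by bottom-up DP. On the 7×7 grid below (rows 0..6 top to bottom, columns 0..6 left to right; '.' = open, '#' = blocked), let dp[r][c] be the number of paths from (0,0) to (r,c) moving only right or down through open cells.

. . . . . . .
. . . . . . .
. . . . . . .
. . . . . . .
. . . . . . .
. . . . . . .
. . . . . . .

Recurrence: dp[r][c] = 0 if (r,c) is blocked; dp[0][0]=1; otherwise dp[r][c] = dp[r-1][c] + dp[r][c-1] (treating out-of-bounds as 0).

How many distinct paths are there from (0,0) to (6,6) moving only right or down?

r\c   0   1   2   3   4   5   6
  0   1   1   1   1   1   1   1
  1   1   2   3   4   5   6   7
  2   1   3   6  10  15  21  28
  3   1   4  10  20  35  56  84
  4   1   5  15  35  70 126 210
  5   1   6  21  56 126 252 462
  6   1   7  28  84 210 462 924

924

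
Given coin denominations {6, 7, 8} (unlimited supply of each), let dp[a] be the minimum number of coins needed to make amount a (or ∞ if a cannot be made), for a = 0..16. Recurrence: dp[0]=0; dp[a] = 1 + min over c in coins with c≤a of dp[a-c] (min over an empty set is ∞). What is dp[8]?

 a  0  1  2  3  4  5  6  7  8  9 10 11 12 13 14 15 16
dp  0  -  -  -  -  -  1  1  1  -  -  -  2  2  2  2  2
(- denotes ∞ / unreachable)

1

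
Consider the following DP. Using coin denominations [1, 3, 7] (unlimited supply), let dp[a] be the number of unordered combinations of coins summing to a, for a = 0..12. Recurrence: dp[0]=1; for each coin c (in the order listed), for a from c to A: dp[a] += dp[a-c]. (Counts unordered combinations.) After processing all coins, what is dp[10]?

6

after  coin     0     1     2     3     4     5     6     7     8     9    10    11    12
          1     1     1     1     1     1     1     1     1     1     1     1     1     1
          3     1     1     1     2     2     2     3     3     3     4     4     4     5
          7     1     1     1     2     2     2     3     4     4     5     6     6     7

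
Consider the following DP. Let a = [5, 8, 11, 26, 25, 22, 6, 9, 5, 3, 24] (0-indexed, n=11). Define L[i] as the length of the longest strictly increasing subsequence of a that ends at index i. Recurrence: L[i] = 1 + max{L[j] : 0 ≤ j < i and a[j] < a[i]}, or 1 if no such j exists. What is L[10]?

5

   i    0    1    2    3    4    5    6    7    8    9   10
a[i]    5    8   11   26   25   22    6    9    5    3   24
L[i]    1    2    3    4    4    4    2    3    1    1    5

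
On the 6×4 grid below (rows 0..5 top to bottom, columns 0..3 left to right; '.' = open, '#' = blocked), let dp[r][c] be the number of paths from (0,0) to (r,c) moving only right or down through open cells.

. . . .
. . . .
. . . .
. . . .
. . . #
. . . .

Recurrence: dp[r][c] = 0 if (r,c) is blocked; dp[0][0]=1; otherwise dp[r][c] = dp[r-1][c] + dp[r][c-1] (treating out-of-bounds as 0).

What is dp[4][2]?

15

r\c   0   1   2   3
  0   1   1   1   1
  1   1   2   3   4
  2   1   3   6  10
  3   1   4  10  20
  4   1   5  15   0
  5   1   6  21  21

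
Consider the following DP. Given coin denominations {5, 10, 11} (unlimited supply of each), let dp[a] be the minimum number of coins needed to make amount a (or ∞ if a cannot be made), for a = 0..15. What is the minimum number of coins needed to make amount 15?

 a  0  1  2  3  4  5  6  7  8  9 10 11 12 13 14 15
dp  0  -  -  -  -  1  -  -  -  -  1  1  -  -  -  2
(- denotes ∞ / unreachable)

2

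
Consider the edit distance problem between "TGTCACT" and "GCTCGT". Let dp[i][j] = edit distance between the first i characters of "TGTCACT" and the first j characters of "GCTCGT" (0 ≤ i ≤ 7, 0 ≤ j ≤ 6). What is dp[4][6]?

4

   ''  G  C  T  C  G  T
''  0  1  2  3  4  5  6
 T  1  1  2  2  3  4  5
 G  2  1  2  3  3  3  4
 T  3  2  2  2  3  4  3
 C  4  3  2  3  2  3  4
 A  5  4  3  3  3  3  4
 C  6  5  4  4  3  4  4
 T  7  6  5  4  4  4  4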